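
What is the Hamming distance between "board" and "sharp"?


Comparing character by character (same length = 5):
  Pos 0: 'b' vs 's' !=
  Pos 1: 'o' vs 'h' !=
  Pos 2: 'a' vs 'a' =
  Pos 3: 'r' vs 'r' =
  Pos 4: 'd' vs 'p' !=
Hamming distance = 3


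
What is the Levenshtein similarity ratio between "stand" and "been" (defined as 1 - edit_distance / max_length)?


Word 1: "stand" (length 5)
Word 2: "been" (length 4)
One optimal edit sequence:
  1. substitute 's' -> 'b'  (+1)
  2. substitute 't' -> 'e'  (+1)
  3. substitute 'a' -> 'e'  (+1)
  4. keep 'n'
  5. delete 'd'  (+1)
Edit distance = 4
Max length = max(5, 4) = 5
Similarity = 1 - 4/5
= 0.2000


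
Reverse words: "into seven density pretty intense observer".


Original: "into seven density pretty intense observer"
Words (1..n): into | seven | density | pretty | intense | observer
Reversed (n..1): observer | intense | pretty | density | seven | into
Result = "observer intense pretty density seven into"


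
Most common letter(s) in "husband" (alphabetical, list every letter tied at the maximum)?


Word: "husband"
Letter counts:
  'a': 1
  'b': 1
  'd': 1
  'h': 1
  'n': 1
  's': 1
  'u': 1
Maximum count = 1
Most frequent = 'a', 'b', 'd', 'h', 'n', 's', 'u' (1 time each)


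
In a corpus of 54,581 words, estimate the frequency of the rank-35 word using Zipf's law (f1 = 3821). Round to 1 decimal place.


Zipf's law: f(r) = f(1) / r
f(1) = 3821
f(35) = 3821 / 35
= 109.2 occurrences


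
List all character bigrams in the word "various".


Word: "various" (length 7)
Number of bigrams = 7 - 2 + 1 = 6
  Position 0: "va"
  Position 1: "ar"
  Position 2: "ri"
  Position 3: "io"
  Position 4: "ou"
  Position 5: "us"
Bigrams = "va", "ar", "ri", "io", "ou", "us"


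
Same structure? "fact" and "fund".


Pattern of "fact": [0, 1, 2, 3]
Pattern of "fund": [0, 1, 2, 3]
Patterns match
Same pattern = Yes


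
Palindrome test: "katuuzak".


Word: "katuuzak"
Reversed: "kazuutak"
Forward == Backward? katuuzak != kazuutak
Palindrome = No


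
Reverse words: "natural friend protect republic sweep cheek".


Original: "natural friend protect republic sweep cheek"
Words (1..n): natural | friend | protect | republic | sweep | cheek
Reversed (n..1): cheek | sweep | republic | protect | friend | natural
Result = "cheek sweep republic protect friend natural"


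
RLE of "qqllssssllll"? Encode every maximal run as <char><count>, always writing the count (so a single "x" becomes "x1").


String: "qqllssssllll"
Scanning for consecutive runs:
  'q' x 2
  'l' x 2
  's' x 4
  'l' x 4
RLE = "q2l2s4l4"


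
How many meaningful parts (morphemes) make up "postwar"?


Word: "postwar"
Morphemes: post- / war
Each morpheme carries meaning
= 2 morphemes


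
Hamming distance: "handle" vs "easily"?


Comparing character by character (same length = 6):
  Pos 0: 'h' vs 'e' !=
  Pos 1: 'a' vs 'a' =
  Pos 2: 'n' vs 's' !=
  Pos 3: 'd' vs 'i' !=
  Pos 4: 'l' vs 'l' =
  Pos 5: 'e' vs 'y' !=
Hamming distance = 4


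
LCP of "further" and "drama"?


Word 1: "further"
Word 2: "drama"
Comparing from start:
  Pos 0: 'f' != 'd' (stop)
LCP = "" (length 0)


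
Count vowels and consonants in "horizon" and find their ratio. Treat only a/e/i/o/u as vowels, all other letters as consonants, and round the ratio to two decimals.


Word: "horizon"
Vowels (a,e,i,o,u): 3
Consonants: 4
Ratio = 3/4
= 0.75


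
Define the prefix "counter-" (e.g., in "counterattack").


Prefix: counter-
Example: counterattack (counter- + attack)
Meaning = against / opposite


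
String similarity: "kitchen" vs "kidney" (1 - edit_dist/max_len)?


Word 1: "kitchen" (length 7)
Word 2: "kidney" (length 6)
One optimal edit sequence:
  1. keep 'k'
  2. keep 'i'
  3. delete 't'  (+1)
  4. substitute 'c' -> 'd'  (+1)
  5. substitute 'h' -> 'n'  (+1)
  6. keep 'e'
  7. substitute 'n' -> 'y'  (+1)
Edit distance = 4
Max length = max(7, 6) = 7
Similarity = 1 - 4/7
= 0.4286


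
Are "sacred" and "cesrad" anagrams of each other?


Word 1: "sacred" → sorted: acders
Word 2: "cesrad" → sorted: acders
Same letters? acders == acders
Anagram = Yes


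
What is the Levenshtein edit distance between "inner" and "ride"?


Word 1: "inner" (length 5)
Word 2: "ride" (length 4)
One optimal edit sequence (insert/delete/substitute each cost 1):
  1. substitute 'i' -> 'r'  (+1)
  2. substitute 'n' -> 'i'  (+1)
  3. substitute 'n' -> 'd'  (+1)
  4. keep 'e'
  5. delete 'r'  (+1)
Total edit operations: 4
Edit distance = 4


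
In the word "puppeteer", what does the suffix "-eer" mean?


Suffix: -eer
Example: puppeteer = puppet + -eer
Meaning = one who is concerned with


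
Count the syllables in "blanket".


Word: "blanket"
Syllable breakdown: blan / ket
Counting: 2 parts
= 2 syllables


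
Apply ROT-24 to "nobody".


Word: "nobody"
Shift: 24
Each letter → (letter + shift) mod 26:
  'n' (13) + 24 = 11 → 'l'
  'o' (14) + 24 = 12 → 'm'
  'b' (1) + 24 = 25 → 'z'
  'o' (14) + 24 = 12 → 'm'
  'd' (3) + 24 = 1 → 'b'
  'y' (24) + 24 = 22 → 'w'
Result = "lmzmbw"


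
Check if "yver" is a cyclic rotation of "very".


Word: "very", Candidate: "yver"
Method: check if candidate is substring of word+word
"veryvery" contains "yver"? Yes
Is rotation = Yes


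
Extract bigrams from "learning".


Word: "learning" (length 8)
Number of bigrams = 8 - 2 + 1 = 7
  Position 0: "le"
  Position 1: "ea"
  Position 2: "ar"
  Position 3: "rn"
  Position 4: "ni"
  Position 5: "in"
  Position 6: "ng"
Bigrams = "le", "ea", "ar", "rn", "ni", "in", "ng"


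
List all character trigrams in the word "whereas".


Word: "whereas" (length 7)
Number of trigrams = 7 - 3 + 1 = 5
  Position 0: "whe"
  Position 1: "her"
  Position 2: "ere"
  Position 3: "rea"
  Position 4: "eas"
Trigrams = "whe", "her", "ere", "rea", "eas"


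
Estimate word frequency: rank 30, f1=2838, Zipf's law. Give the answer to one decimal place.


Zipf's law: f(r) = f(1) / r
f(1) = 2838
f(30) = 2838 / 30
= 94.6 occurrences


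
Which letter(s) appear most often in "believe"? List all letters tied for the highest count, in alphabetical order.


Word: "believe"
Letter counts:
  'b': 1
  'e': 3
  'i': 1
  'l': 1
  'v': 1
Maximum count = 3
Most frequent = 'e' (3 times each)


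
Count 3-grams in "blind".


Word: "blind" (length 5)
Number of 3-grams = length - 3 + 1 = 5 - 3 + 1
= 3


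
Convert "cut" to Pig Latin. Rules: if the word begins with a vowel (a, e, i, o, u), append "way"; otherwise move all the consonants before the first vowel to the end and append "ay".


Word: "cut"
Starts with consonant(s) → move to end, add 'ay'
Consonant cluster: "c"
Pig Latin = "utcay"


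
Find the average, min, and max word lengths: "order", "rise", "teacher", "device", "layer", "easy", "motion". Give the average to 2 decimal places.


Lengths: "order"=5, "rise"=4, "teacher"=7, "device"=6, "layer"=5, "easy"=4, "motion"=6
Sum = 37, Count = 7
Average = 37/7 = 5.29
= avg=5.29, min=4, max=7


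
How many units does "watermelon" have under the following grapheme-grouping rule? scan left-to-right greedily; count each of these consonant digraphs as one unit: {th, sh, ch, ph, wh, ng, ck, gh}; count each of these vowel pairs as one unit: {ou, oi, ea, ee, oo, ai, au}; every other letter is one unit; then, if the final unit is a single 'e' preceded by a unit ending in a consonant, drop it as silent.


Word: "watermelon" (10 letters)
Left-to-right scan:
  1. 'w' (letter)
  2. 'a' (letter)
  3. 't' (letter)
  4. 'e' (letter)
  5. 'r' (letter)
  6. 'm' (letter)
  7. 'e' (letter)
  8. 'l' (letter)
  9. 'o' (letter)
  10. 'n' (letter)
Units from scan: 10
Sound units = 10 units


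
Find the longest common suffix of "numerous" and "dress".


Word 1: "numerous"
Word 2: "dress"
Comparing from end:
  Pos -1: 's' == 's'
  Pos -2: 'u' != 's' (stop)
LCS = "s" (length 1)


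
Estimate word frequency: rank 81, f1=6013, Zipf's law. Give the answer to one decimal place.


Zipf's law: f(r) = f(1) / r
f(1) = 6013
f(81) = 6013 / 81
= 74.2 occurrences


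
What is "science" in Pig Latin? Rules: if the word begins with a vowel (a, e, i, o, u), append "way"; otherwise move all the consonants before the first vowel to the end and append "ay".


Word: "science"
Starts with consonant(s) → move to end, add 'ay'
Consonant cluster: "sc"
Pig Latin = "iencescay"


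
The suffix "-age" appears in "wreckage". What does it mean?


Suffix: -age
Example: wreckage = wreck + -age
Meaning = result / collection


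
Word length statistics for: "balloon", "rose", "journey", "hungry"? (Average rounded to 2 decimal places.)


Lengths: "balloon"=7, "rose"=4, "journey"=7, "hungry"=6
Sum = 24, Count = 4
Average = 24/4 = 6.00
= avg=6.00, min=4, max=7


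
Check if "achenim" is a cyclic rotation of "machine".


Word: "machine", Candidate: "achenim"
Method: check if candidate is substring of word+word
"machinemachine" contains "achenim"? No
Is rotation = No


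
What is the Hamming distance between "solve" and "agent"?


Comparing character by character (same length = 5):
  Pos 0: 's' vs 'a' !=
  Pos 1: 'o' vs 'g' !=
  Pos 2: 'l' vs 'e' !=
  Pos 3: 'v' vs 'n' !=
  Pos 4: 'e' vs 't' !=
Hamming distance = 5


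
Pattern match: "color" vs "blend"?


Pattern of "color": [0, 1, 2, 1, 3]
Pattern of "blend": [0, 1, 2, 3, 4]
Patterns do not match
Same pattern = No


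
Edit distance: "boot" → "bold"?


Word 1: "boot" (length 4)
Word 2: "bold" (length 4)
One optimal edit sequence (insert/delete/substitute each cost 1):
  1. keep 'b'
  2. keep 'o'
  3. substitute 'o' -> 'l'  (+1)
  4. substitute 't' -> 'd'  (+1)
Total edit operations: 2
Edit distance = 2


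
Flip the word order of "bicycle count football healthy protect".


Original: "bicycle count football healthy protect"
Words (1..n): bicycle | count | football | healthy | protect
Reversed (n..1): protect | healthy | football | count | bicycle
Result = "protect healthy football count bicycle"


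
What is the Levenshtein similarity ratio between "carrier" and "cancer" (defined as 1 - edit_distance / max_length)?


Word 1: "carrier" (length 7)
Word 2: "cancer" (length 6)
One optimal edit sequence:
  1. keep 'c'
  2. keep 'a'
  3. delete 'r'  (+1)
  4. substitute 'r' -> 'n'  (+1)
  5. substitute 'i' -> 'c'  (+1)
  6. keep 'e'
  7. keep 'r'
Edit distance = 3
Max length = max(7, 6) = 7
Similarity = 1 - 3/7
= 0.5714


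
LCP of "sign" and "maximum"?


Word 1: "sign"
Word 2: "maximum"
Comparing from start:
  Pos 0: 's' != 'm' (stop)
LCP = "" (length 0)


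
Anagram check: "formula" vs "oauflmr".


Word 1: "formula" → sorted: aflmoru
Word 2: "oauflmr" → sorted: aflmoru
Same letters? aflmoru == aflmoru
Anagram = Yes


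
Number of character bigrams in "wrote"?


Word: "wrote" (length 5)
Number of 2-grams = length - 2 + 1 = 5 - 2 + 1
= 4


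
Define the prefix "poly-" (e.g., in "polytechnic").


Prefix: poly-
Example: polytechnic (poly- + technic)
Meaning = many


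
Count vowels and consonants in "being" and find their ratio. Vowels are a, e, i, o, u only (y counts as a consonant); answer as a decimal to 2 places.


Word: "being"
Vowels (a,e,i,o,u): 2
Consonants: 3
Ratio = 2/3
= 0.67


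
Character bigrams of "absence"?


Word: "absence" (length 7)
Number of bigrams = 7 - 2 + 1 = 6
  Position 0: "ab"
  Position 1: "bs"
  Position 2: "se"
  Position 3: "en"
  Position 4: "nc"
  Position 5: "ce"
Bigrams = "ab", "bs", "se", "en", "nc", "ce"


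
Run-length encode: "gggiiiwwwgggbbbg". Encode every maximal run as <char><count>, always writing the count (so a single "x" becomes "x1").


String: "gggiiiwwwgggbbbg"
Scanning for consecutive runs:
  'g' x 3
  'i' x 3
  'w' x 3
  'g' x 3
  'b' x 3
  'g' x 1
RLE = "g3i3w3g3b3g1"


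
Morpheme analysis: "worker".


Word: "worker"
Morphemes: work | -er
Each morpheme carries meaning
= 2 morphemes


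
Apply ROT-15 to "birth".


Word: "birth"
Shift: 15
Each letter → (letter + shift) mod 26:
  'b' (1) + 15 = 16 → 'q'
  'i' (8) + 15 = 23 → 'x'
  'r' (17) + 15 = 6 → 'g'
  't' (19) + 15 = 8 → 'i'
  'h' (7) + 15 = 22 → 'w'
Result = "qxgiw"


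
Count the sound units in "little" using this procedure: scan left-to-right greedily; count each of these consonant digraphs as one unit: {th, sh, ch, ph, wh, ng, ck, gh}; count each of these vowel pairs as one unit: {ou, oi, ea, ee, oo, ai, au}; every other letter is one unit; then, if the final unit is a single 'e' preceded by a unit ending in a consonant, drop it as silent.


Word: "little" (6 letters)
Left-to-right scan:
  1. 'l' (letter)
  2. 'i' (letter)
  3. 't' (letter)
  4. 't' (letter)
  5. 'l' (letter)
  6. 'e' (letter)
Units from scan: 6
Final unit is 'e' after a consonant -> drop as silent (-1)
Sound units = 5 units


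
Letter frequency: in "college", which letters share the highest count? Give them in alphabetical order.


Word: "college"
Letter counts:
  'c': 1
  'e': 2
  'g': 1
  'l': 2
  'o': 1
Maximum count = 2
Most frequent = 'e', 'l' (2 times each)


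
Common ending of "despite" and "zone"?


Word 1: "despite"
Word 2: "zone"
Comparing from end:
  Pos -1: 'e' == 'e'
  Pos -2: 't' != 'n' (stop)
LCS = "e" (length 1)


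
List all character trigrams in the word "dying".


Word: "dying" (length 5)
Number of trigrams = 5 - 3 + 1 = 3
  Position 0: "dyi"
  Position 1: "yin"
  Position 2: "ing"
Trigrams = "dyi", "yin", "ing"


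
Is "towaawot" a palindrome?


Word: "towaawot"
Reversed: "towaawot"
Forward == Backward? towaawot == towaawot
Palindrome = Yes


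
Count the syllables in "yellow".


Word: "yellow"
Syllable breakdown: yel · low
Counting: 2 parts
= 2 syllables


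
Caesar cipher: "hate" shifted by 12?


Word: "hate"
Shift: 12
Each letter → (letter + shift) mod 26:
  'h' (7) + 12 = 19 → 't'
  'a' (0) + 12 = 12 → 'm'
  't' (19) + 12 = 5 → 'f'
  'e' (4) + 12 = 16 → 'q'
Result = "tmfq"


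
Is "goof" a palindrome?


Word: "goof"
Reversed: "foog"
Forward == Backward? goof != foog
Palindrome = No


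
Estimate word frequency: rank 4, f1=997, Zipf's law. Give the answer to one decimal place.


Zipf's law: f(r) = f(1) / r
f(1) = 997
f(4) = 997 / 4
= 249.3 occurrences


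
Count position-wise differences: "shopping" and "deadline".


Comparing character by character (same length = 8):
  Pos 0: 's' vs 'd' !=
  Pos 1: 'h' vs 'e' !=
  Pos 2: 'o' vs 'a' !=
  Pos 3: 'p' vs 'd' !=
  Pos 4: 'p' vs 'l' !=
  Pos 5: 'i' vs 'i' =
  Pos 6: 'n' vs 'n' =
  Pos 7: 'g' vs 'e' !=
Hamming distance = 6


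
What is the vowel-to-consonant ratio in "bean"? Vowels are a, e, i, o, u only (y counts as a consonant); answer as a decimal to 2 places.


Word: "bean"
Vowels (a,e,i,o,u): 2
Consonants: 2
Ratio = 2/2
= 1.00


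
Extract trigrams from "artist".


Word: "artist" (length 6)
Number of trigrams = 6 - 3 + 1 = 4
  Position 0: "art"
  Position 1: "rti"
  Position 2: "tis"
  Position 3: "ist"
Trigrams = "art", "rti", "tis", "ist"


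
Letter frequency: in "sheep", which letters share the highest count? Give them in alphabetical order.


Word: "sheep"
Letter counts:
  'e': 2
  'h': 1
  'p': 1
  's': 1
Maximum count = 2
Most frequent = 'e' (2 times each)


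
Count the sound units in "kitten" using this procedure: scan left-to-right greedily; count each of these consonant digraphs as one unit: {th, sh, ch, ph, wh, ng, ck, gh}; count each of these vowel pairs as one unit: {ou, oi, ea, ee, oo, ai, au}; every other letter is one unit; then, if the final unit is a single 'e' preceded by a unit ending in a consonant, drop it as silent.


Word: "kitten" (6 letters)
Left-to-right scan:
  [1] 'k' (letter)
  [2] 'i' (letter)
  [3] 't' (letter)
  [4] 't' (letter)
  [5] 'e' (letter)
  [6] 'n' (letter)
Units from scan: 6
Sound units = 6 units


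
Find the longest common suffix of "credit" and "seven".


Word 1: "credit"
Word 2: "seven"
Comparing from end:
  Pos -1: 't' != 'n' (stop)
LCS = "" (length 0)


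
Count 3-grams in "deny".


Word: "deny" (length 4)
Number of 3-grams = length - 3 + 1 = 4 - 3 + 1
= 2


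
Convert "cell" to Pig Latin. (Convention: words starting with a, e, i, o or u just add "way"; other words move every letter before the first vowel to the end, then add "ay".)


Word: "cell"
Starts with consonant(s) → move to end, add 'ay'
Consonant cluster: "c"
Pig Latin = "ellcay"


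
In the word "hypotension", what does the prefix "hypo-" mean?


Prefix: hypo-
As in: hypotension -> hypo- + tension
Meaning = under / below normal


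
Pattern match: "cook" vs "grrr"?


Pattern of "cook": [0, 1, 1, 2]
Pattern of "grrr": [0, 1, 1, 1]
Patterns do not match
Same pattern = No


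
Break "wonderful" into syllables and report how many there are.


Word: "wonderful"
Syllable breakdown: won / der / ful
Counting: 3 parts
= 3 syllables


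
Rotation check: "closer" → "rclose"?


Word: "closer", Candidate: "rclose"
Method: check if candidate is substring of word+word
"closercloser" contains "rclose"? Yes
Is rotation = Yes


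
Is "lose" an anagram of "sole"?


Word 1: "sole" → sorted: elos
Word 2: "lose" → sorted: elos
Same letters? elos == elos
Anagram = Yes


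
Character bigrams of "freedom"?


Word: "freedom" (length 7)
Number of bigrams = 7 - 2 + 1 = 6
  Position 0: "fr"
  Position 1: "re"
  Position 2: "ee"
  Position 3: "ed"
  Position 4: "do"
  Position 5: "om"
Bigrams = "fr", "re", "ee", "ed", "do", "om"


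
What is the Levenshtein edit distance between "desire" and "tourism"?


Word 1: "desire" (length 6)
Word 2: "tourism" (length 7)
One optimal edit sequence (insert/delete/substitute each cost 1):
  1. insert 't'  (+1)
  2. substitute 'd' -> 'o'  (+1)
  3. substitute 'e' -> 'u'  (+1)
  4. substitute 's' -> 'r'  (+1)
  5. keep 'i'
  6. substitute 'r' -> 's'  (+1)
  7. substitute 'e' -> 'm'  (+1)
Total edit operations: 6
Edit distance = 6


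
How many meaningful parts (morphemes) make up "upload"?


Word: "upload"
Morphemes: up- / load
Each morpheme carries meaning
= 2 morphemes


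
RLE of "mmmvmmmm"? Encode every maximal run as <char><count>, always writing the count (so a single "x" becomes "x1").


String: "mmmvmmmm"
Scanning for consecutive runs:
  'm' x 3
  'v' x 1
  'm' x 4
RLE = "m3v1m4"


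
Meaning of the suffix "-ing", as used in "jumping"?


Suffix: -ing
Example: jumping = jump + -ing
Meaning = present participle


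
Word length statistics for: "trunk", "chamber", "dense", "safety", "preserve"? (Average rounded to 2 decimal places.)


Lengths: "trunk"=5, "chamber"=7, "dense"=5, "safety"=6, "preserve"=8
Sum = 31, Count = 5
Average = 31/5 = 6.20
= avg=6.20, min=5, max=8


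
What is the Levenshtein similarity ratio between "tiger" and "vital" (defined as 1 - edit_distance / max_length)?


Word 1: "tiger" (length 5)
Word 2: "vital" (length 5)
One optimal edit sequence:
  1. substitute 't' -> 'v'  (+1)
  2. keep 'i'
  3. substitute 'g' -> 't'  (+1)
  4. substitute 'e' -> 'a'  (+1)
  5. substitute 'r' -> 'l'  (+1)
Edit distance = 4
Max length = max(5, 5) = 5
Similarity = 1 - 4/5
= 0.2000


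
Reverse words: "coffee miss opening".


Original: "coffee miss opening"
Words (1..n): coffee | miss | opening
Reversed (n..1): opening | miss | coffee
Result = "opening miss coffee"


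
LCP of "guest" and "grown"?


Word 1: "guest"
Word 2: "grown"
Comparing from start:
  Pos 0: 'g' == 'g'
  Pos 1: 'u' != 'r' (stop)
LCP = "g" (length 1)


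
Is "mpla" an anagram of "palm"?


Word 1: "palm" → sorted: almp
Word 2: "mpla" → sorted: almp
Same letters? almp == almp
Anagram = Yes


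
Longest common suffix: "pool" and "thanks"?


Word 1: "pool"
Word 2: "thanks"
Comparing from end:
  Pos -1: 'l' != 's' (stop)
LCS = "" (length 0)


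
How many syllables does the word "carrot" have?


Word: "carrot"
Syllable breakdown: car-rot
Counting: 2 parts
= 2 syllables


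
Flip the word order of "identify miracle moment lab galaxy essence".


Original: "identify miracle moment lab galaxy essence"
Words (1..n): identify | miracle | moment | lab | galaxy | essence
Reversed (n..1): essence | galaxy | lab | moment | miracle | identify
Result = "essence galaxy lab moment miracle identify"


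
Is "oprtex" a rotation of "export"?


Word: "export", Candidate: "oprtex"
Method: check if candidate is substring of word+word
"exportexport" contains "oprtex"? No
Is rotation = No


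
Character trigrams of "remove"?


Word: "remove" (length 6)
Number of trigrams = 6 - 3 + 1 = 4
  Position 0: "rem"
  Position 1: "emo"
  Position 2: "mov"
  Position 3: "ove"
Trigrams = "rem", "emo", "mov", "ove"


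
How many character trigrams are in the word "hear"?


Word: "hear" (length 4)
Number of 3-grams = length - 3 + 1 = 4 - 3 + 1
= 2


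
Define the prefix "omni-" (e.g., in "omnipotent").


Prefix: omni-
As in: omnipotent -> omni- + potent
Meaning = all


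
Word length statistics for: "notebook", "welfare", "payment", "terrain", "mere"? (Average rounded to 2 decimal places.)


Lengths: "notebook"=8, "welfare"=7, "payment"=7, "terrain"=7, "mere"=4
Sum = 33, Count = 5
Average = 33/5 = 6.60
= avg=6.60, min=4, max=8


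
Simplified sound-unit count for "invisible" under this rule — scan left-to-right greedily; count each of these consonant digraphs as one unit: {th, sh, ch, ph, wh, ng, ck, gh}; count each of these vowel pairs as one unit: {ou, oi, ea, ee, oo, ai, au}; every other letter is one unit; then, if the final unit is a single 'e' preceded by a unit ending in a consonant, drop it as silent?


Word: "invisible" (9 letters)
Left-to-right scan:
  (1) 'i' (letter)
  (2) 'n' (letter)
  (3) 'v' (letter)
  (4) 'i' (letter)
  (5) 's' (letter)
  (6) 'i' (letter)
  (7) 'b' (letter)
  (8) 'l' (letter)
  (9) 'e' (letter)
Units from scan: 9
Final unit is 'e' after a consonant -> drop as silent (-1)
Sound units = 8 units


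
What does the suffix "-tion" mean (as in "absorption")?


Suffix: -tion
Example: absorption = absorb + -tion, with a spelling change
Meaning = act or process


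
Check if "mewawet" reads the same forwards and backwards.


Word: "mewawet"
Reversed: "tewawem"
Forward == Backward? mewawet != tewawem
Palindrome = No


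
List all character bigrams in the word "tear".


Word: "tear" (length 4)
Number of bigrams = 4 - 2 + 1 = 3
  Position 0: "te"
  Position 1: "ea"
  Position 2: "ar"
Bigrams = "te", "ea", "ar"


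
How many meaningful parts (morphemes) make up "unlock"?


Word: "unlock"
Morphemes: un- / lock
Each morpheme carries meaning
= 2 morphemes


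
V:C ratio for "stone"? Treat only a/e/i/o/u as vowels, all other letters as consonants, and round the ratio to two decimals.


Word: "stone"
Vowels (a,e,i,o,u): 2
Consonants: 3
Ratio = 2/3
= 0.67


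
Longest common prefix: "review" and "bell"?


Word 1: "review"
Word 2: "bell"
Comparing from start:
  Pos 0: 'r' != 'b' (stop)
LCP = "" (length 0)


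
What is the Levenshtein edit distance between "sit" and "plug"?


Word 1: "sit" (length 3)
Word 2: "plug" (length 4)
One optimal edit sequence (insert/delete/substitute each cost 1):
  1. insert 'p'  (+1)
  2. substitute 's' -> 'l'  (+1)
  3. substitute 'i' -> 'u'  (+1)
  4. substitute 't' -> 'g'  (+1)
Total edit operations: 4
Edit distance = 4


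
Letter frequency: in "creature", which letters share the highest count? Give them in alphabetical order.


Word: "creature"
Letter counts:
  'a': 1
  'c': 1
  'e': 2
  'r': 2
  't': 1
  'u': 1
Maximum count = 2
Most frequent = 'e', 'r' (2 times each)


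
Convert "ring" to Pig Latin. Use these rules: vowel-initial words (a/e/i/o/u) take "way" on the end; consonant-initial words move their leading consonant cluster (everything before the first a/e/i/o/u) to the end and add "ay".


Word: "ring"
Starts with consonant(s) → move to end, add 'ay'
Consonant cluster: "r"
Pig Latin = "ingray"


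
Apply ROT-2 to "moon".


Word: "moon"
Shift: 2
Each letter → (letter + shift) mod 26:
  'm' (12) + 2 = 14 → 'o'
  'o' (14) + 2 = 16 → 'q'
  'o' (14) + 2 = 16 → 'q'
  'n' (13) + 2 = 15 → 'p'
Result = "oqqp"


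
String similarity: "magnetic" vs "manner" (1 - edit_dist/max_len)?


Word 1: "magnetic" (length 8)
Word 2: "manner" (length 6)
One optimal edit sequence:
  1. keep 'm'
  2. keep 'a'
  3. substitute 'g' -> 'n'  (+1)
  4. keep 'n'
  5. keep 'e'
  6. delete 't'  (+1)
  7. delete 'i'  (+1)
  8. substitute 'c' -> 'r'  (+1)
Edit distance = 4
Max length = max(8, 6) = 8
Similarity = 1 - 4/8
= 0.5000


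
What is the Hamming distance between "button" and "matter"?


Comparing character by character (same length = 6):
  Pos 0: 'b' vs 'm' !=
  Pos 1: 'u' vs 'a' !=
  Pos 2: 't' vs 't' =
  Pos 3: 't' vs 't' =
  Pos 4: 'o' vs 'e' !=
  Pos 5: 'n' vs 'r' !=
Hamming distance = 4


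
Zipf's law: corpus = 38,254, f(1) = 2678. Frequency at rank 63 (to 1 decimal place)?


Zipf's law: f(r) = f(1) / r
f(1) = 2678
f(63) = 2678 / 63
= 42.5 occurrences


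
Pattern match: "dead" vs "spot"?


Pattern of "dead": [0, 1, 2, 0]
Pattern of "spot": [0, 1, 2, 3]
Patterns do not match
Same pattern = No


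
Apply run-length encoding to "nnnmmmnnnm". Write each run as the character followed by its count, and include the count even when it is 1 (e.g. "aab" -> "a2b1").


String: "nnnmmmnnnm"
Scanning for consecutive runs:
  'n' x 3
  'm' x 3
  'n' x 3
  'm' x 1
RLE = "n3m3n3m1"


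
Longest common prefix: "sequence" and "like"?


Word 1: "sequence"
Word 2: "like"
Comparing from start:
  Pos 0: 's' != 'l' (stop)
LCP = "" (length 0)


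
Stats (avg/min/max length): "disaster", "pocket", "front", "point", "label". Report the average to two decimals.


Lengths: "disaster"=8, "pocket"=6, "front"=5, "point"=5, "label"=5
Sum = 29, Count = 5
Average = 29/5 = 5.80
= avg=5.80, min=5, max=8


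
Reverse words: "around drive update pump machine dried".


Original: "around drive update pump machine dried"
Words (1..n): around | drive | update | pump | machine | dried
Reversed (n..1): dried | machine | pump | update | drive | around
Result = "dried machine pump update drive around"


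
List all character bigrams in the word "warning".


Word: "warning" (length 7)
Number of bigrams = 7 - 2 + 1 = 6
  Position 0: "wa"
  Position 1: "ar"
  Position 2: "rn"
  Position 3: "ni"
  Position 4: "in"
  Position 5: "ng"
Bigrams = "wa", "ar", "rn", "ni", "in", "ng"


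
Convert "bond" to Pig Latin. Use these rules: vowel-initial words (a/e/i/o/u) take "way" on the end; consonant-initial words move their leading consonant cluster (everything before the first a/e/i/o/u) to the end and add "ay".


Word: "bond"
Starts with consonant(s) → move to end, add 'ay'
Consonant cluster: "b"
Pig Latin = "ondbay"


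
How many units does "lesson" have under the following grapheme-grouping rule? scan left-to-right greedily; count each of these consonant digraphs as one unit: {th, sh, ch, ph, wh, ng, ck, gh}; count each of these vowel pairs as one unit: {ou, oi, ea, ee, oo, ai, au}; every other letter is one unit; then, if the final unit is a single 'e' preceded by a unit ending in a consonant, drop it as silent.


Word: "lesson" (6 letters)
Left-to-right scan:
  1. 'l' (letter)
  2. 'e' (letter)
  3. 's' (letter)
  4. 's' (letter)
  5. 'o' (letter)
  6. 'n' (letter)
Units from scan: 6
Sound units = 6 units


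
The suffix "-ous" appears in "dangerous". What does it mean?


Suffix: -ous
Example: dangerous = danger + -ous
Meaning = having quality of


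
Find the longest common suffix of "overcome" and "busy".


Word 1: "overcome"
Word 2: "busy"
Comparing from end:
  Pos -1: 'e' != 'y' (stop)
LCS = "" (length 0)


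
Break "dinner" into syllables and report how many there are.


Word: "dinner"
Syllable breakdown: din-ner
Counting: 2 parts
= 2 syllables


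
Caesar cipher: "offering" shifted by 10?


Word: "offering"
Shift: 10
Each letter → (letter + shift) mod 26:
  'o' (14) + 10 = 24 → 'y'
  'f' (5) + 10 = 15 → 'p'
  'f' (5) + 10 = 15 → 'p'
  'e' (4) + 10 = 14 → 'o'
  'r' (17) + 10 = 1 → 'b'
  'i' (8) + 10 = 18 → 's'
  'n' (13) + 10 = 23 → 'x'
  'g' (6) + 10 = 16 → 'q'
Result = "yppobsxq"


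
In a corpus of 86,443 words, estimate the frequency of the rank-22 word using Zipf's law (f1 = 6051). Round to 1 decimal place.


Zipf's law: f(r) = f(1) / r
f(1) = 6051
f(22) = 6051 / 22
= 275.0 occurrences


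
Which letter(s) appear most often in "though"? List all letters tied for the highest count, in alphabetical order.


Word: "though"
Letter counts:
  'g': 1
  'h': 2
  'o': 1
  't': 1
  'u': 1
Maximum count = 2
Most frequent = 'h' (2 times each)


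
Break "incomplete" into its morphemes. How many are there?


Word: "incomplete"
Morphemes: in- / complete
Each morpheme carries meaning
= 2 morphemes


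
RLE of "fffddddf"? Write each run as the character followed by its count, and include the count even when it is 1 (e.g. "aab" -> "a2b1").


String: "fffddddf"
Scanning for consecutive runs:
  'f' x 3
  'd' x 4
  'f' x 1
RLE = "f3d4f1"


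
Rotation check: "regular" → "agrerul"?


Word: "regular", Candidate: "agrerul"
Method: check if candidate is substring of word+word
"regularregular" contains "agrerul"? No
Is rotation = No


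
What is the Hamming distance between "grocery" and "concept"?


Comparing character by character (same length = 7):
  Pos 0: 'g' vs 'c' !=
  Pos 1: 'r' vs 'o' !=
  Pos 2: 'o' vs 'n' !=
  Pos 3: 'c' vs 'c' =
  Pos 4: 'e' vs 'e' =
  Pos 5: 'r' vs 'p' !=
  Pos 6: 'y' vs 't' !=
Hamming distance = 5


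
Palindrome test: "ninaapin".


Word: "ninaapin"
Reversed: "nipaanin"
Forward == Backward? ninaapin != nipaanin
Palindrome = No


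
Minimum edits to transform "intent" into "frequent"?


Word 1: "intent" (length 6)
Word 2: "frequent" (length 8)
One optimal edit sequence (insert/delete/substitute each cost 1):
  1. insert 'f'  (+1)
  2. insert 'r'  (+1)
  3. substitute 'i' -> 'e'  (+1)
  4. substitute 'n' -> 'q'  (+1)
  5. substitute 't' -> 'u'  (+1)
  6. keep 'e'
  7. keep 'n'
  8. keep 't'
Total edit operations: 5
Edit distance = 5


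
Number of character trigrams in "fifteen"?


Word: "fifteen" (length 7)
Number of 3-grams = length - 3 + 1 = 7 - 3 + 1
= 5


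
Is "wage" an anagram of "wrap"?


Word 1: "wrap" → sorted: aprw
Word 2: "wage" → sorted: aegw
Same letters? aprw != aegw
Anagram = No


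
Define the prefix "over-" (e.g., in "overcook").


Prefix: over-
Example: overcook (over- + cook)
Meaning = excessive


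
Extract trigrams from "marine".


Word: "marine" (length 6)
Number of trigrams = 6 - 3 + 1 = 4
  Position 0: "mar"
  Position 1: "ari"
  Position 2: "rin"
  Position 3: "ine"
Trigrams = "mar", "ari", "rin", "ine"


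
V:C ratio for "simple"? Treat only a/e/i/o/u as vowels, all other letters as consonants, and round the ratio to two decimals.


Word: "simple"
Vowels (a,e,i,o,u): 2
Consonants: 4
Ratio = 2/4
= 0.50


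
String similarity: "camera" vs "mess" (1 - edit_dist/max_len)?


Word 1: "camera" (length 6)
Word 2: "mess" (length 4)
One optimal edit sequence:
  1. delete 'c'  (+1)
  2. delete 'a'  (+1)
  3. keep 'm'
  4. keep 'e'
  5. substitute 'r' -> 's'  (+1)
  6. substitute 'a' -> 's'  (+1)
Edit distance = 4
Max length = max(6, 4) = 6
Similarity = 1 - 4/6
= 0.3333


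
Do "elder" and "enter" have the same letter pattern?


Pattern of "elder": [0, 1, 2, 0, 3]
Pattern of "enter": [0, 1, 2, 0, 3]
Patterns match
Same pattern = Yes


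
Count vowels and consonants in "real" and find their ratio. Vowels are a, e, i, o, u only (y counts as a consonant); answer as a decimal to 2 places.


Word: "real"
Vowels (a,e,i,o,u): 2
Consonants: 2
Ratio = 2/2
= 1.00


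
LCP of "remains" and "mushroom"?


Word 1: "remains"
Word 2: "mushroom"
Comparing from start:
  Pos 0: 'r' != 'm' (stop)
LCP = "" (length 0)


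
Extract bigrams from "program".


Word: "program" (length 7)
Number of bigrams = 7 - 2 + 1 = 6
  Position 0: "pr"
  Position 1: "ro"
  Position 2: "og"
  Position 3: "gr"
  Position 4: "ra"
  Position 5: "am"
Bigrams = "pr", "ro", "og", "gr", "ra", "am"


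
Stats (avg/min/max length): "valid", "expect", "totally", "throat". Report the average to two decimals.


Lengths: "valid"=5, "expect"=6, "totally"=7, "throat"=6
Sum = 24, Count = 4
Average = 24/4 = 6.00
= avg=6.00, min=5, max=7


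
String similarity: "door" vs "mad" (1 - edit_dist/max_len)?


Word 1: "door" (length 4)
Word 2: "mad" (length 3)
One optimal edit sequence:
  1. delete 'd'  (+1)
  2. substitute 'o' -> 'm'  (+1)
  3. substitute 'o' -> 'a'  (+1)
  4. substitute 'r' -> 'd'  (+1)
Edit distance = 4
Max length = max(4, 3) = 4
Similarity = 1 - 4/4
= 0.0000


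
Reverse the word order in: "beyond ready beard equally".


Original: "beyond ready beard equally"
Words (1..n): beyond | ready | beard | equally
Reversed (n..1): equally | beard | ready | beyond
Result = "equally beard ready beyond"


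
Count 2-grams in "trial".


Word: "trial" (length 5)
Number of 2-grams = length - 2 + 1 = 5 - 2 + 1
= 4


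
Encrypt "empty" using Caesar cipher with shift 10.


Word: "empty"
Shift: 10
Each letter → (letter + shift) mod 26:
  'e' (4) + 10 = 14 → 'o'
  'm' (12) + 10 = 22 → 'w'
  'p' (15) + 10 = 25 → 'z'
  't' (19) + 10 = 3 → 'd'
  'y' (24) + 10 = 8 → 'i'
Result = "owzdi"


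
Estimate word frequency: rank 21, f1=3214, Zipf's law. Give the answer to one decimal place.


Zipf's law: f(r) = f(1) / r
f(1) = 3214
f(21) = 3214 / 21
= 153.0 occurrences


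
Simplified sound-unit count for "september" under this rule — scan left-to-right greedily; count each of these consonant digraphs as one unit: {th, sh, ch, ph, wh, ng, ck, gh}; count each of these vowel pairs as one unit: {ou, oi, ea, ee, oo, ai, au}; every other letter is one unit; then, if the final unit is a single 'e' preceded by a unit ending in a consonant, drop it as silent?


Word: "september" (9 letters)
Left-to-right scan:
  [1] 's' (letter)
  [2] 'e' (letter)
  [3] 'p' (letter)
  [4] 't' (letter)
  [5] 'e' (letter)
  [6] 'm' (letter)
  [7] 'b' (letter)
  [8] 'e' (letter)
  [9] 'r' (letter)
Units from scan: 9
Sound units = 9 units


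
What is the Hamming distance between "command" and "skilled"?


Comparing character by character (same length = 7):
  Pos 0: 'c' vs 's' !=
  Pos 1: 'o' vs 'k' !=
  Pos 2: 'm' vs 'i' !=
  Pos 3: 'm' vs 'l' !=
  Pos 4: 'a' vs 'l' !=
  Pos 5: 'n' vs 'e' !=
  Pos 6: 'd' vs 'd' =
Hamming distance = 6


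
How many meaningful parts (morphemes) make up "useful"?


Word: "useful"
Morphemes: use | -ful
Each morpheme carries meaning
= 2 morphemes


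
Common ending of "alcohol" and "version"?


Word 1: "alcohol"
Word 2: "version"
Comparing from end:
  Pos -1: 'l' != 'n' (stop)
LCS = "" (length 0)


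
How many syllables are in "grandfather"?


Word: "grandfather"
Syllable breakdown: grand · fa · ther
Counting: 3 parts
= 3 syllables


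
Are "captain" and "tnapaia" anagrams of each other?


Word 1: "captain" → sorted: aacinpt
Word 2: "tnapaia" → sorted: aaainpt
Same letters? aacinpt != aaainpt
Anagram = No


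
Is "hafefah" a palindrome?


Word: "hafefah"
Reversed: "hafefah"
Forward == Backward? hafefah == hafefah
Palindrome = Yes


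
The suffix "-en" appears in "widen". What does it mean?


Suffix: -en
Example: widen (wide + -en, with a spelling change)
Meaning = to make / become


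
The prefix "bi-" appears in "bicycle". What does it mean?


Prefix: bi-
Example: bicycle (bi- + cycle)
Meaning = two


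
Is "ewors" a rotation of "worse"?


Word: "worse", Candidate: "ewors"
Method: check if candidate is substring of word+word
"worseworse" contains "ewors"? Yes
Is rotation = Yes


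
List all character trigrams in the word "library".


Word: "library" (length 7)
Number of trigrams = 7 - 3 + 1 = 5
  Position 0: "lib"
  Position 1: "ibr"
  Position 2: "bra"
  Position 3: "rar"
  Position 4: "ary"
Trigrams = "lib", "ibr", "bra", "rar", "ary"


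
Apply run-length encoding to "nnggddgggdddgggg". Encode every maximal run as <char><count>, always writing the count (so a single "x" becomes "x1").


String: "nnggddgggdddgggg"
Scanning for consecutive runs:
  'n' x 2
  'g' x 2
  'd' x 2
  'g' x 3
  'd' x 3
  'g' x 4
RLE = "n2g2d2g3d3g4"


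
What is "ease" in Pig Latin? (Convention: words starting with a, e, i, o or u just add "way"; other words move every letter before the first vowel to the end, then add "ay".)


Word: "ease"
Starts with vowel → add 'way'
Pig Latin = "easeway"


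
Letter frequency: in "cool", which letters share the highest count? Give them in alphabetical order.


Word: "cool"
Letter counts:
  'c': 1
  'l': 1
  'o': 2
Maximum count = 2
Most frequent = 'o' (2 times each)


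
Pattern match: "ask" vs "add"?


Pattern of "ask": [0, 1, 2]
Pattern of "add": [0, 1, 1]
Patterns do not match
Same pattern = No


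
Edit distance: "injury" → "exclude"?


Word 1: "injury" (length 6)
Word 2: "exclude" (length 7)
One optimal edit sequence (insert/delete/substitute each cost 1):
  1. insert 'e'  (+1)
  2. substitute 'i' -> 'x'  (+1)
  3. substitute 'n' -> 'c'  (+1)
  4. substitute 'j' -> 'l'  (+1)
  5. keep 'u'
  6. substitute 'r' -> 'd'  (+1)
  7. substitute 'y' -> 'e'  (+1)
Total edit operations: 6
Edit distance = 6


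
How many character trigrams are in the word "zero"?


Word: "zero" (length 4)
Number of 3-grams = length - 3 + 1 = 4 - 3 + 1
= 2


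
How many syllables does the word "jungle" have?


Word: "jungle"
Syllable breakdown: jun / gle
Counting: 2 parts
= 2 syllables


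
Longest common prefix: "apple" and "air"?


Word 1: "apple"
Word 2: "air"
Comparing from start:
  Pos 0: 'a' == 'a'
  Pos 1: 'p' != 'i' (stop)
LCP = "a" (length 1)


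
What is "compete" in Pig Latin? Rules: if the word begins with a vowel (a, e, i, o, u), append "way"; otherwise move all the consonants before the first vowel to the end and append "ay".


Word: "compete"
Starts with consonant(s) → move to end, add 'ay'
Consonant cluster: "c"
Pig Latin = "ompetecay"


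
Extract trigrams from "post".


Word: "post" (length 4)
Number of trigrams = 4 - 3 + 1 = 2
  Position 0: "pos"
  Position 1: "ost"
Trigrams = "pos", "ost"


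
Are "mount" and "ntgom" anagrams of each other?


Word 1: "mount" → sorted: mnotu
Word 2: "ntgom" → sorted: gmnot
Same letters? mnotu != gmnot
Anagram = No


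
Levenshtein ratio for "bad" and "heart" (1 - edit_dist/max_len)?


Word 1: "bad" (length 3)
Word 2: "heart" (length 5)
One optimal edit sequence:
  1. insert 'h'  (+1)
  2. substitute 'b' -> 'e'  (+1)
  3. keep 'a'
  4. insert 'r'  (+1)
  5. substitute 'd' -> 't'  (+1)
Edit distance = 4
Max length = max(3, 5) = 5
Similarity = 1 - 4/5
= 0.2000


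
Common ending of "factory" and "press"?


Word 1: "factory"
Word 2: "press"
Comparing from end:
  Pos -1: 'y' != 's' (stop)
LCS = "" (length 0)


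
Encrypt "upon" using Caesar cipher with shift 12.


Word: "upon"
Shift: 12
Each letter → (letter + shift) mod 26:
  'u' (20) + 12 = 6 → 'g'
  'p' (15) + 12 = 1 → 'b'
  'o' (14) + 12 = 0 → 'a'
  'n' (13) + 12 = 25 → 'z'
Result = "gbaz"


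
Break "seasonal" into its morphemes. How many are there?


Word: "seasonal"
Morphemes: season + -al
Each morpheme carries meaning
= 2 morphemes


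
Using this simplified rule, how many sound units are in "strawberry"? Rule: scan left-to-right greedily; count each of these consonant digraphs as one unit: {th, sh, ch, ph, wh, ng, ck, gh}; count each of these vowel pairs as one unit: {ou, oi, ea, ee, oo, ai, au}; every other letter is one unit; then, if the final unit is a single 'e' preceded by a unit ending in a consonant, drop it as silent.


Word: "strawberry" (10 letters)
Left-to-right scan:
  [1] 's' (letter)
  [2] 't' (letter)
  [3] 'r' (letter)
  [4] 'a' (letter)
  [5] 'w' (letter)
  [6] 'b' (letter)
  [7] 'e' (letter)
  [8] 'r' (letter)
  [9] 'r' (letter)
  [10] 'y' (letter)
Units from scan: 10
Sound units = 10 units
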